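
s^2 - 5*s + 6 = (s - 3)*(s - 2)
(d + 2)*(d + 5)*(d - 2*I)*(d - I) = d^4 + 7*d^3 - 3*I*d^3 + 8*d^2 - 21*I*d^2 - 14*d - 30*I*d - 20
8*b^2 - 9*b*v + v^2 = (-8*b + v)*(-b + v)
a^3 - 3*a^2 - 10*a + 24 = (a - 4)*(a - 2)*(a + 3)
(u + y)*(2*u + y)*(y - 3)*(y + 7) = 2*u^2*y^2 + 8*u^2*y - 42*u^2 + 3*u*y^3 + 12*u*y^2 - 63*u*y + y^4 + 4*y^3 - 21*y^2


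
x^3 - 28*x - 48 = (x - 6)*(x + 2)*(x + 4)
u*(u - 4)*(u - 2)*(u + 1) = u^4 - 5*u^3 + 2*u^2 + 8*u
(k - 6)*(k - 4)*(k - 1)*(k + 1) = k^4 - 10*k^3 + 23*k^2 + 10*k - 24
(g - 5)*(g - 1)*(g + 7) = g^3 + g^2 - 37*g + 35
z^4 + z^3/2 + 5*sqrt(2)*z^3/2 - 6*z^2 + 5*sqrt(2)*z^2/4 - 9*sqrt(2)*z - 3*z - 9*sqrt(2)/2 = (z + 1/2)*(z - 3*sqrt(2)/2)*(z + sqrt(2))*(z + 3*sqrt(2))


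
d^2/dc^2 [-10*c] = 0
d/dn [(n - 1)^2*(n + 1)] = (n - 1)*(3*n + 1)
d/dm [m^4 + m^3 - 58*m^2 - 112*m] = 4*m^3 + 3*m^2 - 116*m - 112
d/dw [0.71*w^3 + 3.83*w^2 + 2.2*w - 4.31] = 2.13*w^2 + 7.66*w + 2.2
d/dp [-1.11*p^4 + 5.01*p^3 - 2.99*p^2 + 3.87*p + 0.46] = -4.44*p^3 + 15.03*p^2 - 5.98*p + 3.87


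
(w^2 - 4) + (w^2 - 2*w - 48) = 2*w^2 - 2*w - 52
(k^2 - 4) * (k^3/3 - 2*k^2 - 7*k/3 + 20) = k^5/3 - 2*k^4 - 11*k^3/3 + 28*k^2 + 28*k/3 - 80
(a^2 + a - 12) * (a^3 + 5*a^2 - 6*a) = a^5 + 6*a^4 - 13*a^3 - 66*a^2 + 72*a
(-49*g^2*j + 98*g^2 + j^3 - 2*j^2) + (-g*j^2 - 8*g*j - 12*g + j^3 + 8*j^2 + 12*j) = -49*g^2*j + 98*g^2 - g*j^2 - 8*g*j - 12*g + 2*j^3 + 6*j^2 + 12*j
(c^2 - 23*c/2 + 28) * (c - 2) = c^3 - 27*c^2/2 + 51*c - 56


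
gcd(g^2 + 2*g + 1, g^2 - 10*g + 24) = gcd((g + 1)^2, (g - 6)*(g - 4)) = 1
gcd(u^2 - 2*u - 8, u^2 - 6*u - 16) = u + 2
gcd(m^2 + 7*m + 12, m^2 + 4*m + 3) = m + 3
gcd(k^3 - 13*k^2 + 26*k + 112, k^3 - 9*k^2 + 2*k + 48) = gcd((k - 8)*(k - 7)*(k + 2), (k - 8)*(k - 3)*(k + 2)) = k^2 - 6*k - 16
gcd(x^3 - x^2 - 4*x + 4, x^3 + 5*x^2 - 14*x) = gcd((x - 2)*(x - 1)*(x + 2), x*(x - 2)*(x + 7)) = x - 2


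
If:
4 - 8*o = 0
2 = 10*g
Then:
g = 1/5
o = 1/2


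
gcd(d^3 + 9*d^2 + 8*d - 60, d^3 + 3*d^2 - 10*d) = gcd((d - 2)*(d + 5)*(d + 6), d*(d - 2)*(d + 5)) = d^2 + 3*d - 10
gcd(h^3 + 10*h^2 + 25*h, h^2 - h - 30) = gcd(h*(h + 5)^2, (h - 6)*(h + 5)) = h + 5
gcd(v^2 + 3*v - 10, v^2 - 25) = v + 5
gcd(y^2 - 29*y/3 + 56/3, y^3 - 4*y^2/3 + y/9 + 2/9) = 1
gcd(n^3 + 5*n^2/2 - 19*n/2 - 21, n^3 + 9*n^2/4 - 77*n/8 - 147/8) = n^2 + n/2 - 21/2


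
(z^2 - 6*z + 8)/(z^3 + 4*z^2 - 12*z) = (z - 4)/(z*(z + 6))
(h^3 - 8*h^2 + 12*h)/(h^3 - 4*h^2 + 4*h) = (h - 6)/(h - 2)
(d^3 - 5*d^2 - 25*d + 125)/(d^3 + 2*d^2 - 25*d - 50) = (d - 5)/(d + 2)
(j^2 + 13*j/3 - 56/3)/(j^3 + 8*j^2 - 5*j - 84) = (j - 8/3)/(j^2 + j - 12)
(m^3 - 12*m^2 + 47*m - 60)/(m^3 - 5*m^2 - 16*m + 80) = (m - 3)/(m + 4)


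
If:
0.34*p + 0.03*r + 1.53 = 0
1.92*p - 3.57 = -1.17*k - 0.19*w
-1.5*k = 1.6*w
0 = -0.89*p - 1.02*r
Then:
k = 13.04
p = -4.88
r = 4.25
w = -12.22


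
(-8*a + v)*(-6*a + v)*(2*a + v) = 96*a^3 + 20*a^2*v - 12*a*v^2 + v^3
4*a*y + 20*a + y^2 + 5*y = (4*a + y)*(y + 5)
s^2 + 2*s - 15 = (s - 3)*(s + 5)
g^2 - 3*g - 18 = (g - 6)*(g + 3)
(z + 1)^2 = z^2 + 2*z + 1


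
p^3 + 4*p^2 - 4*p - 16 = (p - 2)*(p + 2)*(p + 4)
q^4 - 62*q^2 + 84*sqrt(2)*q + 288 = (q - 4*sqrt(2))*(q - 3*sqrt(2))*(q + sqrt(2))*(q + 6*sqrt(2))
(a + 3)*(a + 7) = a^2 + 10*a + 21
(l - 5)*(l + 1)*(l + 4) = l^3 - 21*l - 20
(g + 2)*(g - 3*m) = g^2 - 3*g*m + 2*g - 6*m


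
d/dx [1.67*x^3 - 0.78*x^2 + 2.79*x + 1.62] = 5.01*x^2 - 1.56*x + 2.79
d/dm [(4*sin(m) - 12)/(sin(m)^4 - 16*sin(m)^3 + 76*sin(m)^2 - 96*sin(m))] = 4*(-3*sin(m)^4 + 44*sin(m)^3 - 220*sin(m)^2 + 456*sin(m) - 288)*cos(m)/((sin(m) - 8)^2*(sin(m) - 6)^2*(sin(m) - 2)^2*sin(m)^2)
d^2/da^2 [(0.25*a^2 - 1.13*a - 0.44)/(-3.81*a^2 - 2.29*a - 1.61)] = (37.168836*a^3 + 47.523654*a^2 - 18.555462*a - 10.411644)/(55.306341*a^6 + 99.725607*a^5 + 130.052826*a^4 + 96.291523*a^3 + 54.956706*a^2 + 17.807727*a + 4.173281)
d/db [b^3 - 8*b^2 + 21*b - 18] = 3*b^2 - 16*b + 21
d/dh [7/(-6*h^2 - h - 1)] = 7*(12*h + 1)/(6*h^2 + h + 1)^2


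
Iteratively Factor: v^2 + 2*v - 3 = (v + 3)*(v - 1)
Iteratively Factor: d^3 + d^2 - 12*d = (d + 4)*(d^2 - 3*d) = d*(d + 4)*(d - 3)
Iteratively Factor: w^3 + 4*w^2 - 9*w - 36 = (w + 4)*(w^2 - 9) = (w + 3)*(w + 4)*(w - 3)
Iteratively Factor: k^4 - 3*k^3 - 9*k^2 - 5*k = (k + 1)*(k^3 - 4*k^2 - 5*k) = (k + 1)^2*(k^2 - 5*k) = (k - 5)*(k + 1)^2*(k)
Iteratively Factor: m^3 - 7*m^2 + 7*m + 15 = (m + 1)*(m^2 - 8*m + 15) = (m - 3)*(m + 1)*(m - 5)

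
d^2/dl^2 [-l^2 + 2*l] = -2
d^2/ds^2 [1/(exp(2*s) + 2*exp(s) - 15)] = 2*(4*(exp(s) + 1)^2*exp(s) - (2*exp(s) + 1)*(exp(2*s) + 2*exp(s) - 15))*exp(s)/(exp(2*s) + 2*exp(s) - 15)^3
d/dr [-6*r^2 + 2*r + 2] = 2 - 12*r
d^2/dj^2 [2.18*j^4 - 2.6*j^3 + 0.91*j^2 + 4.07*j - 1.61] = 26.16*j^2 - 15.6*j + 1.82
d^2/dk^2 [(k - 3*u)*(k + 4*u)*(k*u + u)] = 2*u*(3*k + u + 1)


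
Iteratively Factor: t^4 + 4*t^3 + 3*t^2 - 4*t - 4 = (t - 1)*(t^3 + 5*t^2 + 8*t + 4) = (t - 1)*(t + 1)*(t^2 + 4*t + 4) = (t - 1)*(t + 1)*(t + 2)*(t + 2)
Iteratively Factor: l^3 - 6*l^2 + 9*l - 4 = (l - 4)*(l^2 - 2*l + 1) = (l - 4)*(l - 1)*(l - 1)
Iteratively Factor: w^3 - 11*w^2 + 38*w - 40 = (w - 5)*(w^2 - 6*w + 8) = (w - 5)*(w - 4)*(w - 2)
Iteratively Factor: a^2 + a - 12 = (a + 4)*(a - 3)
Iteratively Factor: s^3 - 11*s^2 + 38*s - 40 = (s - 2)*(s^2 - 9*s + 20) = (s - 4)*(s - 2)*(s - 5)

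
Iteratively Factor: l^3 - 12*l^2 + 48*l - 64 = (l - 4)*(l^2 - 8*l + 16) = (l - 4)^2*(l - 4)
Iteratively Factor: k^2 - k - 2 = (k - 2)*(k + 1)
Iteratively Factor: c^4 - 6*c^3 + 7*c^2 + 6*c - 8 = (c + 1)*(c^3 - 7*c^2 + 14*c - 8) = (c - 4)*(c + 1)*(c^2 - 3*c + 2) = (c - 4)*(c - 1)*(c + 1)*(c - 2)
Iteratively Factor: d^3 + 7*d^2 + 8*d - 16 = (d - 1)*(d^2 + 8*d + 16) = (d - 1)*(d + 4)*(d + 4)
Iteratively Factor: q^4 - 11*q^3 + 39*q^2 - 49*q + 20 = (q - 5)*(q^3 - 6*q^2 + 9*q - 4) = (q - 5)*(q - 1)*(q^2 - 5*q + 4) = (q - 5)*(q - 4)*(q - 1)*(q - 1)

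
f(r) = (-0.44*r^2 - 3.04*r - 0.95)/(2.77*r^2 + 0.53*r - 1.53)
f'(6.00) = 0.03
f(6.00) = -0.35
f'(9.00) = 0.01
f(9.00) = -0.28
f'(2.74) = 0.20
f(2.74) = -0.61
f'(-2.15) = 0.28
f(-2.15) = 0.35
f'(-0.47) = 2.83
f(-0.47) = -0.33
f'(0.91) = 11.56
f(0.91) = -3.27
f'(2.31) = 0.31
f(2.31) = -0.71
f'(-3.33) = 0.10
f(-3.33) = 0.16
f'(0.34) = 7.88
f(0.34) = 1.98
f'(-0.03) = 2.08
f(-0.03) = 0.56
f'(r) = (-5.54*r - 0.53)*(-0.44*r^2 - 3.04*r - 0.95)/(2.77*r^2 + 0.53*r - 1.53)^2 + (-0.88*r - 3.04)/(2.77*r^2 + 0.53*r - 1.53)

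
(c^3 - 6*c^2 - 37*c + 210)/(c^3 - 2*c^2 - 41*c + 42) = (c - 5)/(c - 1)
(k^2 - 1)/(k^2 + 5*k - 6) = (k + 1)/(k + 6)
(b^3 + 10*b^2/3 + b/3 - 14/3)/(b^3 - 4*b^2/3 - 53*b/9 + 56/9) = 3*(b + 2)/(3*b - 8)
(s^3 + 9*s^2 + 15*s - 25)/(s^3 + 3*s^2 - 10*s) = (s^2 + 4*s - 5)/(s*(s - 2))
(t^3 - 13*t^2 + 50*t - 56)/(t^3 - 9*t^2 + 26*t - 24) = (t - 7)/(t - 3)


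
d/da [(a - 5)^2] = 2*a - 10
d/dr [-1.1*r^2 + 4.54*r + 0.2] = 4.54 - 2.2*r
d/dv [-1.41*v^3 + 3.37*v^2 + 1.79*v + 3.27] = -4.23*v^2 + 6.74*v + 1.79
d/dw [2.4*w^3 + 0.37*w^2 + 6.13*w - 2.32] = 7.2*w^2 + 0.74*w + 6.13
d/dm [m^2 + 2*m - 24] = 2*m + 2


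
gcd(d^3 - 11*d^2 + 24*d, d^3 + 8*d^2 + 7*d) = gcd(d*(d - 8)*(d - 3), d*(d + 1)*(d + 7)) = d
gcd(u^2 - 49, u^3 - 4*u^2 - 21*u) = u - 7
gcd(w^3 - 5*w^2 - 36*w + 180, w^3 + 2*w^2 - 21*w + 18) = w + 6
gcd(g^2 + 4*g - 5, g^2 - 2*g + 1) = g - 1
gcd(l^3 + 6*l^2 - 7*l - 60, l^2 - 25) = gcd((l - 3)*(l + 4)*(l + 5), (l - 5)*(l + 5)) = l + 5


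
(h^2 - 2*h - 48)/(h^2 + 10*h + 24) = (h - 8)/(h + 4)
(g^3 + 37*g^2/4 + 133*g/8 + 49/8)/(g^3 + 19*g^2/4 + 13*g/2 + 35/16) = 2*(g + 7)/(2*g + 5)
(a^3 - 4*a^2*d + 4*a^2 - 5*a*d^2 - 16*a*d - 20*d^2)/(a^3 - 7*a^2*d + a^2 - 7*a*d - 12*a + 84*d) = (a^2 - 4*a*d - 5*d^2)/(a^2 - 7*a*d - 3*a + 21*d)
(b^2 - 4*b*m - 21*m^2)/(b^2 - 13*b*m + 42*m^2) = (b + 3*m)/(b - 6*m)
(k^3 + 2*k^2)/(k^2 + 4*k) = k*(k + 2)/(k + 4)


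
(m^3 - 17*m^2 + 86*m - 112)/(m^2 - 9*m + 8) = (m^2 - 9*m + 14)/(m - 1)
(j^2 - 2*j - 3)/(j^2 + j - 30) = (j^2 - 2*j - 3)/(j^2 + j - 30)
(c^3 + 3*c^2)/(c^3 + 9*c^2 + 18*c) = c/(c + 6)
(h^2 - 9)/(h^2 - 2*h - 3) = (h + 3)/(h + 1)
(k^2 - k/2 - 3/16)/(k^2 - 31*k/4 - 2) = (k - 3/4)/(k - 8)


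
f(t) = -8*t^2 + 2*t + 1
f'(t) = 2 - 16*t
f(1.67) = -17.97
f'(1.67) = -24.72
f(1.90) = -24.08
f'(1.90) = -28.40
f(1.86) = -22.96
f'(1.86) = -27.76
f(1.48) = -13.56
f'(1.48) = -21.68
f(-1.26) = -14.22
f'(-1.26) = 22.16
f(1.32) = -10.30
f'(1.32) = -19.12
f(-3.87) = -126.56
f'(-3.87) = 63.92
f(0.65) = -1.08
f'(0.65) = -8.40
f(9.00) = -629.00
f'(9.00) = -142.00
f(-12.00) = -1175.00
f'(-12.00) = 194.00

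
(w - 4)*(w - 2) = w^2 - 6*w + 8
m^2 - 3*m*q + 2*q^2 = (m - 2*q)*(m - q)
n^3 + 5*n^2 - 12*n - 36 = (n - 3)*(n + 2)*(n + 6)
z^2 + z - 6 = (z - 2)*(z + 3)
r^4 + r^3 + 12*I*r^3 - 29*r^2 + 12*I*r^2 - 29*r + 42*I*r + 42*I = (r + 1)*(r - I)*(r + 6*I)*(r + 7*I)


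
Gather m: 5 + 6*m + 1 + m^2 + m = m^2 + 7*m + 6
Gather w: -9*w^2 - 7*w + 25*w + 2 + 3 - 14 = -9*w^2 + 18*w - 9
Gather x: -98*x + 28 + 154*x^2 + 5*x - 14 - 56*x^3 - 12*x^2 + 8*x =-56*x^3 + 142*x^2 - 85*x + 14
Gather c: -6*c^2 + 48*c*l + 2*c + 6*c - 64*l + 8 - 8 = -6*c^2 + c*(48*l + 8) - 64*l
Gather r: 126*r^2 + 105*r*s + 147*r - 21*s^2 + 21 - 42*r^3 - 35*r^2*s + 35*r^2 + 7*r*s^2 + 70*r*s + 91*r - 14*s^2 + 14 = -42*r^3 + r^2*(161 - 35*s) + r*(7*s^2 + 175*s + 238) - 35*s^2 + 35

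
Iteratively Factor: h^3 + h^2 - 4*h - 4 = (h - 2)*(h^2 + 3*h + 2) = (h - 2)*(h + 2)*(h + 1)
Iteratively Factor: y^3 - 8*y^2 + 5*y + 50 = (y + 2)*(y^2 - 10*y + 25) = (y - 5)*(y + 2)*(y - 5)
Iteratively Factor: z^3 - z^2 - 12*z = (z - 4)*(z^2 + 3*z) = (z - 4)*(z + 3)*(z)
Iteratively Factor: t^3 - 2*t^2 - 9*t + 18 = (t - 2)*(t^2 - 9) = (t - 2)*(t + 3)*(t - 3)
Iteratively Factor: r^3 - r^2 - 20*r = (r - 5)*(r^2 + 4*r) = r*(r - 5)*(r + 4)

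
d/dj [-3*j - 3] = -3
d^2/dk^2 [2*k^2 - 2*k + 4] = 4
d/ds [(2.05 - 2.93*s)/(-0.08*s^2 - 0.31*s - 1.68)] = (-0.2344*s^2 + 0.328*s + 5.5579)/(0.0064*s^4 + 0.0496*s^3 + 0.3649*s^2 + 1.0416*s + 2.8224)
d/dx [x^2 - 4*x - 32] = 2*x - 4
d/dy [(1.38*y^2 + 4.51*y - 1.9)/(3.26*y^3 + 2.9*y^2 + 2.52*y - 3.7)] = (-4.4988*y^4 - 29.4052*y^3 + 8.9806*y^2 + 0.808*y - 11.899)/(10.6276*y^6 + 18.908*y^5 + 24.8404*y^4 - 9.508*y^3 - 15.1096*y^2 - 18.648*y + 13.69)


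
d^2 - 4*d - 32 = (d - 8)*(d + 4)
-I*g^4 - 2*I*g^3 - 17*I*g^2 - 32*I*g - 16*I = (g + 1)*(g - 4*I)*(g + 4*I)*(-I*g - I)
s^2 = s^2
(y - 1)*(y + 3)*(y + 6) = y^3 + 8*y^2 + 9*y - 18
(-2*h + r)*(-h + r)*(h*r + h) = 2*h^3*r + 2*h^3 - 3*h^2*r^2 - 3*h^2*r + h*r^3 + h*r^2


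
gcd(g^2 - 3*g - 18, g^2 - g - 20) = 1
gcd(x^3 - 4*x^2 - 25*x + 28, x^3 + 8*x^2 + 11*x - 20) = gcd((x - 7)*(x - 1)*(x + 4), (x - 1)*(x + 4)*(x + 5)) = x^2 + 3*x - 4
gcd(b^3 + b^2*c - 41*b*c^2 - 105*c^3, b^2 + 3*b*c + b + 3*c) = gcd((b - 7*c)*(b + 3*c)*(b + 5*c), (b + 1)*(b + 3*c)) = b + 3*c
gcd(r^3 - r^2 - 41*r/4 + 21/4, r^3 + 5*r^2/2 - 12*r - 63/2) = r^2 - r/2 - 21/2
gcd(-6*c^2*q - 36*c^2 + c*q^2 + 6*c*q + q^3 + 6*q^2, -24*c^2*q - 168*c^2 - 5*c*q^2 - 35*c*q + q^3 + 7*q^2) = 3*c + q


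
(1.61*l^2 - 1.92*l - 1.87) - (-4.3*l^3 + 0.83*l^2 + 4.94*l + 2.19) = 4.3*l^3 + 0.78*l^2 - 6.86*l - 4.06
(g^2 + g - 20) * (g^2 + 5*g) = g^4 + 6*g^3 - 15*g^2 - 100*g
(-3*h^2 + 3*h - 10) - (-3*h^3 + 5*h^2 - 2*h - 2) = 3*h^3 - 8*h^2 + 5*h - 8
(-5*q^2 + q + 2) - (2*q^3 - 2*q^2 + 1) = -2*q^3 - 3*q^2 + q + 1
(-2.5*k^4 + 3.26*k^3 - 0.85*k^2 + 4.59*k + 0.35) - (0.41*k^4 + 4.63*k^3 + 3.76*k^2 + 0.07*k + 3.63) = -2.91*k^4 - 1.37*k^3 - 4.61*k^2 + 4.52*k - 3.28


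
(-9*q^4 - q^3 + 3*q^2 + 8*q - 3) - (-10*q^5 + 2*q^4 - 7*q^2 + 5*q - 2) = 10*q^5 - 11*q^4 - q^3 + 10*q^2 + 3*q - 1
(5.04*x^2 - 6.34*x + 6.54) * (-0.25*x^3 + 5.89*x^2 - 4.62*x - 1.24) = -1.26*x^5 + 31.2706*x^4 - 62.2624*x^3 + 61.5618*x^2 - 22.3532*x - 8.1096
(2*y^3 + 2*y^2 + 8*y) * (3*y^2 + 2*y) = 6*y^5 + 10*y^4 + 28*y^3 + 16*y^2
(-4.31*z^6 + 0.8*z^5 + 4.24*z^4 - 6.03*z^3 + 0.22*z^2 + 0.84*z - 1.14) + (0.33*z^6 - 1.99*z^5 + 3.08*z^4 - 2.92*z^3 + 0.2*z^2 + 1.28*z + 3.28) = -3.98*z^6 - 1.19*z^5 + 7.32*z^4 - 8.95*z^3 + 0.42*z^2 + 2.12*z + 2.14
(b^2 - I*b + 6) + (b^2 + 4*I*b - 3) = 2*b^2 + 3*I*b + 3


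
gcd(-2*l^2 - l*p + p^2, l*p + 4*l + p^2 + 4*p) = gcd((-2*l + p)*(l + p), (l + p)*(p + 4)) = l + p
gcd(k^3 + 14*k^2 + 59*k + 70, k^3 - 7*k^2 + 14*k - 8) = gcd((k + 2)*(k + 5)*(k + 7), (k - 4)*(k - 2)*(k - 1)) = 1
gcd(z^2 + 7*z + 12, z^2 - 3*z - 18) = z + 3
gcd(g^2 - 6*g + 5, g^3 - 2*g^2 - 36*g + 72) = 1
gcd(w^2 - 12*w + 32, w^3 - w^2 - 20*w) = 1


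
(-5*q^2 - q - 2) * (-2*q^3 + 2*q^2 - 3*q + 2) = 10*q^5 - 8*q^4 + 17*q^3 - 11*q^2 + 4*q - 4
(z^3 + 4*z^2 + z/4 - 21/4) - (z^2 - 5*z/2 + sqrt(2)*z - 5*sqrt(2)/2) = z^3 + 3*z^2 - sqrt(2)*z + 11*z/4 - 21/4 + 5*sqrt(2)/2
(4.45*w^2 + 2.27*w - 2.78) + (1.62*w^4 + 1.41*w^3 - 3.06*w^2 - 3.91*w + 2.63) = 1.62*w^4 + 1.41*w^3 + 1.39*w^2 - 1.64*w - 0.15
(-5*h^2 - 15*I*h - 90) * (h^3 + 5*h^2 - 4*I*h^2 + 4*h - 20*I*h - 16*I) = -5*h^5 - 25*h^4 + 5*I*h^4 - 170*h^3 + 25*I*h^3 - 750*h^2 + 380*I*h^2 - 600*h + 1800*I*h + 1440*I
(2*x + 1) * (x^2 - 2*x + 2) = 2*x^3 - 3*x^2 + 2*x + 2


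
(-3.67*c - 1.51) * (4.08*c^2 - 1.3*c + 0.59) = -14.9736*c^3 - 1.3898*c^2 - 0.2023*c - 0.8909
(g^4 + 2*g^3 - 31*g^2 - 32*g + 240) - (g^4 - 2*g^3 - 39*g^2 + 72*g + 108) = 4*g^3 + 8*g^2 - 104*g + 132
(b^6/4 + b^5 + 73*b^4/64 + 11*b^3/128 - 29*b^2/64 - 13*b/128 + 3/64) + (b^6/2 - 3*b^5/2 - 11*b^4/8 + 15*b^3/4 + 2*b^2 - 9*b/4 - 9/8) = 3*b^6/4 - b^5/2 - 15*b^4/64 + 491*b^3/128 + 99*b^2/64 - 301*b/128 - 69/64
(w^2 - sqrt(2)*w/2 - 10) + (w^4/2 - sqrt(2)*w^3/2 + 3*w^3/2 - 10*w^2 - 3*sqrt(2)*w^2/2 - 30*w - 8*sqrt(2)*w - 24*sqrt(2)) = w^4/2 - sqrt(2)*w^3/2 + 3*w^3/2 - 9*w^2 - 3*sqrt(2)*w^2/2 - 30*w - 17*sqrt(2)*w/2 - 24*sqrt(2) - 10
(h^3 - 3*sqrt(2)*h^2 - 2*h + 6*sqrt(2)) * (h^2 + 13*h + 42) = h^5 - 3*sqrt(2)*h^4 + 13*h^4 - 39*sqrt(2)*h^3 + 40*h^3 - 120*sqrt(2)*h^2 - 26*h^2 - 84*h + 78*sqrt(2)*h + 252*sqrt(2)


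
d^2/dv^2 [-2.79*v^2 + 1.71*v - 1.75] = -5.58000000000000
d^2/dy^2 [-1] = 0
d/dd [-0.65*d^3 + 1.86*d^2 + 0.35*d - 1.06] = -1.95*d^2 + 3.72*d + 0.35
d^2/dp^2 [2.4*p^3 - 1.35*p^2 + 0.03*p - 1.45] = 14.4*p - 2.7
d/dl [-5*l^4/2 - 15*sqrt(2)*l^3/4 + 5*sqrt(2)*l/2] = -10*l^3 - 45*sqrt(2)*l^2/4 + 5*sqrt(2)/2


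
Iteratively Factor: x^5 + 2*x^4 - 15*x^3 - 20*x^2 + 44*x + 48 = (x - 3)*(x^4 + 5*x^3 - 20*x - 16) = (x - 3)*(x + 1)*(x^3 + 4*x^2 - 4*x - 16) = (x - 3)*(x - 2)*(x + 1)*(x^2 + 6*x + 8) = (x - 3)*(x - 2)*(x + 1)*(x + 4)*(x + 2)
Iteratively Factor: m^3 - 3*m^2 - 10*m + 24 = (m - 4)*(m^2 + m - 6) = (m - 4)*(m - 2)*(m + 3)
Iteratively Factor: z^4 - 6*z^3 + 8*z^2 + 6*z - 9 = (z + 1)*(z^3 - 7*z^2 + 15*z - 9) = (z - 3)*(z + 1)*(z^2 - 4*z + 3) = (z - 3)*(z - 1)*(z + 1)*(z - 3)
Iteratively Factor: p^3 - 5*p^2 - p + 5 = (p - 5)*(p^2 - 1) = (p - 5)*(p + 1)*(p - 1)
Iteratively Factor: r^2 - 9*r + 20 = (r - 4)*(r - 5)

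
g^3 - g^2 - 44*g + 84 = (g - 6)*(g - 2)*(g + 7)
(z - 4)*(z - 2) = z^2 - 6*z + 8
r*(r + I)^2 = r^3 + 2*I*r^2 - r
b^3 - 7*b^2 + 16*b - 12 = (b - 3)*(b - 2)^2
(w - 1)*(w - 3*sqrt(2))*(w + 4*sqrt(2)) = w^3 - w^2 + sqrt(2)*w^2 - 24*w - sqrt(2)*w + 24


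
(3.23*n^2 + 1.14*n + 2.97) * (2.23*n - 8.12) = 7.2029*n^3 - 23.6854*n^2 - 2.6337*n - 24.1164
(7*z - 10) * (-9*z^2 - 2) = -63*z^3 + 90*z^2 - 14*z + 20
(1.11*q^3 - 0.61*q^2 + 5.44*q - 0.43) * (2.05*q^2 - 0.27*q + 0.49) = 2.2755*q^5 - 1.5502*q^4 + 11.8606*q^3 - 2.6492*q^2 + 2.7817*q - 0.2107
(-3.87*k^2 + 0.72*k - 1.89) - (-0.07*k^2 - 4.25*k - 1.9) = -3.8*k^2 + 4.97*k + 0.01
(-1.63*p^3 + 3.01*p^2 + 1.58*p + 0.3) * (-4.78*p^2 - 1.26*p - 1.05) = 7.7914*p^5 - 12.334*p^4 - 9.6335*p^3 - 6.5853*p^2 - 2.037*p - 0.315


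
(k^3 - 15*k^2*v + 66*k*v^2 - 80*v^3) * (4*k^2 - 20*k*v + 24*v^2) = 4*k^5 - 80*k^4*v + 588*k^3*v^2 - 2000*k^2*v^3 + 3184*k*v^4 - 1920*v^5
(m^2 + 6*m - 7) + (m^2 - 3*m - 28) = 2*m^2 + 3*m - 35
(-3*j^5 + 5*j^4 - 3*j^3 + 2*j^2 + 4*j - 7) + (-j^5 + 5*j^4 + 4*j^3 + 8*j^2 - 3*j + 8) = -4*j^5 + 10*j^4 + j^3 + 10*j^2 + j + 1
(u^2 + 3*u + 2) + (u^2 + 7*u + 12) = 2*u^2 + 10*u + 14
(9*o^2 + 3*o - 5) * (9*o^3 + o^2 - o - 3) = 81*o^5 + 36*o^4 - 51*o^3 - 35*o^2 - 4*o + 15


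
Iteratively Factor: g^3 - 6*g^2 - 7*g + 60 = (g - 5)*(g^2 - g - 12) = (g - 5)*(g - 4)*(g + 3)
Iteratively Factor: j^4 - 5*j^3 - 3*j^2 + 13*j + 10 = (j + 1)*(j^3 - 6*j^2 + 3*j + 10) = (j - 2)*(j + 1)*(j^2 - 4*j - 5) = (j - 2)*(j + 1)^2*(j - 5)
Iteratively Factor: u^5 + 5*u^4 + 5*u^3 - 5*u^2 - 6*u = (u + 3)*(u^4 + 2*u^3 - u^2 - 2*u) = u*(u + 3)*(u^3 + 2*u^2 - u - 2) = u*(u - 1)*(u + 3)*(u^2 + 3*u + 2) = u*(u - 1)*(u + 2)*(u + 3)*(u + 1)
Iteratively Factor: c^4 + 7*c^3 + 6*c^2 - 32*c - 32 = (c + 4)*(c^3 + 3*c^2 - 6*c - 8) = (c + 4)^2*(c^2 - c - 2) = (c + 1)*(c + 4)^2*(c - 2)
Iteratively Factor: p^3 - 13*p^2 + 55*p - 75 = (p - 3)*(p^2 - 10*p + 25) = (p - 5)*(p - 3)*(p - 5)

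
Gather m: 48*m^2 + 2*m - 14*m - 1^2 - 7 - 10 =48*m^2 - 12*m - 18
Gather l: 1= 1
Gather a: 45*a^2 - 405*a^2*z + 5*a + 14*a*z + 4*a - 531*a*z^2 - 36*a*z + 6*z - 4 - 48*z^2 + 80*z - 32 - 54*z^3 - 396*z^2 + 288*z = a^2*(45 - 405*z) + a*(-531*z^2 - 22*z + 9) - 54*z^3 - 444*z^2 + 374*z - 36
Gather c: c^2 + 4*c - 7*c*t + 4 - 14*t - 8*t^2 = c^2 + c*(4 - 7*t) - 8*t^2 - 14*t + 4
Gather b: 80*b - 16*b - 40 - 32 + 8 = 64*b - 64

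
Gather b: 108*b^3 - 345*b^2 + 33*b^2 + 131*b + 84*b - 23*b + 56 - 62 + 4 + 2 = 108*b^3 - 312*b^2 + 192*b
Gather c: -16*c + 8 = 8 - 16*c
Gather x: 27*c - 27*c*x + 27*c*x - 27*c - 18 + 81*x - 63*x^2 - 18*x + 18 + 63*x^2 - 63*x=0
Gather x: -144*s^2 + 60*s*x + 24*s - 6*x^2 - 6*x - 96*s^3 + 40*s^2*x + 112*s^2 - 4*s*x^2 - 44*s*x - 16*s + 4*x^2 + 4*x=-96*s^3 - 32*s^2 + 8*s + x^2*(-4*s - 2) + x*(40*s^2 + 16*s - 2)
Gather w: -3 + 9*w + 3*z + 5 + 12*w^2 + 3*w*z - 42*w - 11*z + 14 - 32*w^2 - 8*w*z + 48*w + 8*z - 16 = -20*w^2 + w*(15 - 5*z)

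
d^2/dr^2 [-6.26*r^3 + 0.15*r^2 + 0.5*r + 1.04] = 0.3 - 37.56*r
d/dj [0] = 0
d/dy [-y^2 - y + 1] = -2*y - 1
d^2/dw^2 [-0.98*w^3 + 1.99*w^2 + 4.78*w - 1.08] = 3.98 - 5.88*w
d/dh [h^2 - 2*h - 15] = 2*h - 2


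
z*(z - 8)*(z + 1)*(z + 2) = z^4 - 5*z^3 - 22*z^2 - 16*z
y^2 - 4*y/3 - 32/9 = (y - 8/3)*(y + 4/3)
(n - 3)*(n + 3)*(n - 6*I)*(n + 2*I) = n^4 - 4*I*n^3 + 3*n^2 + 36*I*n - 108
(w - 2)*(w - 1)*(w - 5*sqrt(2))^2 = w^4 - 10*sqrt(2)*w^3 - 3*w^3 + 30*sqrt(2)*w^2 + 52*w^2 - 150*w - 20*sqrt(2)*w + 100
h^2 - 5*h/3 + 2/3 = (h - 1)*(h - 2/3)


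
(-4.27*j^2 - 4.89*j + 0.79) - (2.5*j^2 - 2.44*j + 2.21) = -6.77*j^2 - 2.45*j - 1.42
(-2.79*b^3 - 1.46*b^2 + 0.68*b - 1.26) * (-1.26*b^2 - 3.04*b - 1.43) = 3.5154*b^5 + 10.3212*b^4 + 7.5713*b^3 + 1.6082*b^2 + 2.858*b + 1.8018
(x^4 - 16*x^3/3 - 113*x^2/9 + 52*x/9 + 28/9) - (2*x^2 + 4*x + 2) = x^4 - 16*x^3/3 - 131*x^2/9 + 16*x/9 + 10/9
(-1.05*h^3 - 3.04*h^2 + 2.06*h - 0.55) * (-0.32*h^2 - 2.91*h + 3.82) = 0.336*h^5 + 4.0283*h^4 + 4.1762*h^3 - 17.4314*h^2 + 9.4697*h - 2.101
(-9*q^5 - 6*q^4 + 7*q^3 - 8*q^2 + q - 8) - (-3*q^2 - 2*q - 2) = -9*q^5 - 6*q^4 + 7*q^3 - 5*q^2 + 3*q - 6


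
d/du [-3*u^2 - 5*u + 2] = -6*u - 5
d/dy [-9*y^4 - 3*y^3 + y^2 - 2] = y*(-36*y^2 - 9*y + 2)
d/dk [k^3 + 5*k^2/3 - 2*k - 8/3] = 3*k^2 + 10*k/3 - 2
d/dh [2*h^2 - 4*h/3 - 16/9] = 4*h - 4/3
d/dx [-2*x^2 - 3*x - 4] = -4*x - 3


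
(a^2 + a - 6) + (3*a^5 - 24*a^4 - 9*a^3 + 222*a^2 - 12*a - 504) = 3*a^5 - 24*a^4 - 9*a^3 + 223*a^2 - 11*a - 510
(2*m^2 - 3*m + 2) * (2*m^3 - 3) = 4*m^5 - 6*m^4 + 4*m^3 - 6*m^2 + 9*m - 6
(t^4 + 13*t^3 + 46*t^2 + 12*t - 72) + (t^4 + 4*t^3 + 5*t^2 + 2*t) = 2*t^4 + 17*t^3 + 51*t^2 + 14*t - 72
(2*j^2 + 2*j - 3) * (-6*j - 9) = -12*j^3 - 30*j^2 + 27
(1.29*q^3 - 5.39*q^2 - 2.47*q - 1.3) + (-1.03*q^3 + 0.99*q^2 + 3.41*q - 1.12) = 0.26*q^3 - 4.4*q^2 + 0.94*q - 2.42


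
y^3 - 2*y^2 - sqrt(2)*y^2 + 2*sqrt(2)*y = y*(y - 2)*(y - sqrt(2))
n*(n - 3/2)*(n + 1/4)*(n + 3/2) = n^4 + n^3/4 - 9*n^2/4 - 9*n/16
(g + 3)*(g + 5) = g^2 + 8*g + 15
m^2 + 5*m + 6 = (m + 2)*(m + 3)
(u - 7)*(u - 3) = u^2 - 10*u + 21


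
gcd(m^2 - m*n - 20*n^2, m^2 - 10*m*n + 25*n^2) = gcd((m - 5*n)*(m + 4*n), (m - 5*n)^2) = m - 5*n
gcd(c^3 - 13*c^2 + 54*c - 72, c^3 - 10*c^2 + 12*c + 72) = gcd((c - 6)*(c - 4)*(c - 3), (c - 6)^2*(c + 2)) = c - 6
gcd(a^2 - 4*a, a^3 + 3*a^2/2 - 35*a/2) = a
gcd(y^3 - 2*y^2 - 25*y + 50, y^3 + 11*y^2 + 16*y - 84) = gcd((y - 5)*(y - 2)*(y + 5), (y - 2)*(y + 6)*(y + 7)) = y - 2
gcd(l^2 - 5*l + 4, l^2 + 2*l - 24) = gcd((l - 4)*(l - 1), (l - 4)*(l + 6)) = l - 4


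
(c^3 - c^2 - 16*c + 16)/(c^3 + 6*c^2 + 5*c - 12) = (c - 4)/(c + 3)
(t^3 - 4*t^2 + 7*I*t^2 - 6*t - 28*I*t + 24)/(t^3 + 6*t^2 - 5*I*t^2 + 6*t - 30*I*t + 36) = (t^2 + t*(-4 + 6*I) - 24*I)/(t^2 + t*(6 - 6*I) - 36*I)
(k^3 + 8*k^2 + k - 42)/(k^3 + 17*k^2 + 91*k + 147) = (k - 2)/(k + 7)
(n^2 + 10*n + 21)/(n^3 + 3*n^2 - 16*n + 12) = (n^2 + 10*n + 21)/(n^3 + 3*n^2 - 16*n + 12)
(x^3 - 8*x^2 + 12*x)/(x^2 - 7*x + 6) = x*(x - 2)/(x - 1)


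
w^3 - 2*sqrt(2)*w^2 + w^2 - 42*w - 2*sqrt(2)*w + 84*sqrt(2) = (w - 6)*(w + 7)*(w - 2*sqrt(2))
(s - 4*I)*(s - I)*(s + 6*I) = s^3 + I*s^2 + 26*s - 24*I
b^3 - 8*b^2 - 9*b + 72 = (b - 8)*(b - 3)*(b + 3)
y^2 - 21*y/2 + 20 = (y - 8)*(y - 5/2)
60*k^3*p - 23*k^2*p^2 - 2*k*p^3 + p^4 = p*(-4*k + p)*(-3*k + p)*(5*k + p)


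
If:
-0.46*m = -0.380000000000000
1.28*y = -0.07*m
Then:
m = 0.83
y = -0.05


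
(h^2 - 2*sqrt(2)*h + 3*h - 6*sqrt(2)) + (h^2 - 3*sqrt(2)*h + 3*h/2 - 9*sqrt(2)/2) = 2*h^2 - 5*sqrt(2)*h + 9*h/2 - 21*sqrt(2)/2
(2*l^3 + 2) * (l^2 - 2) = 2*l^5 - 4*l^3 + 2*l^2 - 4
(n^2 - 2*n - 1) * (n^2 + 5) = n^4 - 2*n^3 + 4*n^2 - 10*n - 5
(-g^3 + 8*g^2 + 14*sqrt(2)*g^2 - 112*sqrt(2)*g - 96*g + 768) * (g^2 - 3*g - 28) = -g^5 + 11*g^4 + 14*sqrt(2)*g^4 - 154*sqrt(2)*g^3 - 92*g^3 - 56*sqrt(2)*g^2 + 832*g^2 + 384*g + 3136*sqrt(2)*g - 21504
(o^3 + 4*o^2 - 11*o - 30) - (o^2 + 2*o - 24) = o^3 + 3*o^2 - 13*o - 6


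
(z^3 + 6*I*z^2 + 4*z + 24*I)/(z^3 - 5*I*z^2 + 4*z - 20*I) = (z + 6*I)/(z - 5*I)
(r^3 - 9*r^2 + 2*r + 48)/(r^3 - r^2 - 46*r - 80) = (r - 3)/(r + 5)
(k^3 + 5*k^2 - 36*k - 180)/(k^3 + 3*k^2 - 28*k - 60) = (k^2 - k - 30)/(k^2 - 3*k - 10)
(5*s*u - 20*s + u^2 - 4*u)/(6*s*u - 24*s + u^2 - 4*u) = (5*s + u)/(6*s + u)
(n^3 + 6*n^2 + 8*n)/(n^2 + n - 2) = n*(n + 4)/(n - 1)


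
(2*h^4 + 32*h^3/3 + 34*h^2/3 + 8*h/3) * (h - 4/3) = 2*h^5 + 8*h^4 - 26*h^3/9 - 112*h^2/9 - 32*h/9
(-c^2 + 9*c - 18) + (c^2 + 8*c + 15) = 17*c - 3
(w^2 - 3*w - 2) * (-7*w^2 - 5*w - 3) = -7*w^4 + 16*w^3 + 26*w^2 + 19*w + 6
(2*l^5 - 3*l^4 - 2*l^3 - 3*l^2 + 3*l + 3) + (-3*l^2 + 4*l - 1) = 2*l^5 - 3*l^4 - 2*l^3 - 6*l^2 + 7*l + 2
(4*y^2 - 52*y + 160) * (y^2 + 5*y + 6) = 4*y^4 - 32*y^3 - 76*y^2 + 488*y + 960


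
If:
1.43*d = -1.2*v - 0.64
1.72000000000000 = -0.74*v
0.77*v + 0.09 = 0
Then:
No Solution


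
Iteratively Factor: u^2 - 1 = (u - 1)*(u + 1)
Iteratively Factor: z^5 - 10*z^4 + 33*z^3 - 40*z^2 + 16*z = (z - 4)*(z^4 - 6*z^3 + 9*z^2 - 4*z) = (z - 4)*(z - 1)*(z^3 - 5*z^2 + 4*z) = (z - 4)^2*(z - 1)*(z^2 - z) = z*(z - 4)^2*(z - 1)*(z - 1)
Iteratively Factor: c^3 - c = (c - 1)*(c^2 + c) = (c - 1)*(c + 1)*(c)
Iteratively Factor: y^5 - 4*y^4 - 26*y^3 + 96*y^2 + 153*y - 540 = (y + 4)*(y^4 - 8*y^3 + 6*y^2 + 72*y - 135) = (y - 3)*(y + 4)*(y^3 - 5*y^2 - 9*y + 45) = (y - 5)*(y - 3)*(y + 4)*(y^2 - 9) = (y - 5)*(y - 3)^2*(y + 4)*(y + 3)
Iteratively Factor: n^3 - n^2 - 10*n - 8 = (n - 4)*(n^2 + 3*n + 2) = (n - 4)*(n + 2)*(n + 1)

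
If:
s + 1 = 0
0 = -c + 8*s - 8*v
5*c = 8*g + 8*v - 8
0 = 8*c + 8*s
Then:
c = 1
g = 11/4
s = -1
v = -9/8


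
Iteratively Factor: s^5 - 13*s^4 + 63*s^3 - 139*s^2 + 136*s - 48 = (s - 1)*(s^4 - 12*s^3 + 51*s^2 - 88*s + 48) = (s - 3)*(s - 1)*(s^3 - 9*s^2 + 24*s - 16) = (s - 4)*(s - 3)*(s - 1)*(s^2 - 5*s + 4) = (s - 4)*(s - 3)*(s - 1)^2*(s - 4)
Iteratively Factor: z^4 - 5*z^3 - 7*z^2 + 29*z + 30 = (z - 5)*(z^3 - 7*z - 6) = (z - 5)*(z + 1)*(z^2 - z - 6) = (z - 5)*(z - 3)*(z + 1)*(z + 2)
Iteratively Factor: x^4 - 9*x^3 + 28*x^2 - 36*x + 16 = (x - 2)*(x^3 - 7*x^2 + 14*x - 8) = (x - 4)*(x - 2)*(x^2 - 3*x + 2) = (x - 4)*(x - 2)^2*(x - 1)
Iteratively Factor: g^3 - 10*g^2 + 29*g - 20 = (g - 5)*(g^2 - 5*g + 4) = (g - 5)*(g - 4)*(g - 1)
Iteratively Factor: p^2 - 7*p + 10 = (p - 2)*(p - 5)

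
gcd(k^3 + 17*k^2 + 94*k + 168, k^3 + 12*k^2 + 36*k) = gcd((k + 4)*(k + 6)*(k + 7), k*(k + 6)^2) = k + 6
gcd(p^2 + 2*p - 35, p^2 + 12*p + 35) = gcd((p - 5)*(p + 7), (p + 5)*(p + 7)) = p + 7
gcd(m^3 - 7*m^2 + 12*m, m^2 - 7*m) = m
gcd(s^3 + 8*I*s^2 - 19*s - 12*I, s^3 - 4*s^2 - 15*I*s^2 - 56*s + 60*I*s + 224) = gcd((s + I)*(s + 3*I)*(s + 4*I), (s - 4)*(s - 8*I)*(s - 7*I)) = 1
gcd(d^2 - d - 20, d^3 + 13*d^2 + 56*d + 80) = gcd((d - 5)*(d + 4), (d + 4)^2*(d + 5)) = d + 4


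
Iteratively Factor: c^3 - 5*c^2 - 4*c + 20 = (c - 2)*(c^2 - 3*c - 10) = (c - 5)*(c - 2)*(c + 2)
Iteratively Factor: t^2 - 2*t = (t)*(t - 2)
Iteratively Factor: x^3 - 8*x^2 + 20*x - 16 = (x - 2)*(x^2 - 6*x + 8) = (x - 4)*(x - 2)*(x - 2)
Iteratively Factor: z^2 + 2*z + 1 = (z + 1)*(z + 1)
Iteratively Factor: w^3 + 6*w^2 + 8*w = (w + 2)*(w^2 + 4*w) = w*(w + 2)*(w + 4)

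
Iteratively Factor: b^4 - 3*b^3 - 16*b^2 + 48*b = (b)*(b^3 - 3*b^2 - 16*b + 48) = b*(b + 4)*(b^2 - 7*b + 12) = b*(b - 4)*(b + 4)*(b - 3)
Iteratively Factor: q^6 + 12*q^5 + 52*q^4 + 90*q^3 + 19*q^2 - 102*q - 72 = (q + 3)*(q^5 + 9*q^4 + 25*q^3 + 15*q^2 - 26*q - 24) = (q + 3)*(q + 4)*(q^4 + 5*q^3 + 5*q^2 - 5*q - 6) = (q - 1)*(q + 3)*(q + 4)*(q^3 + 6*q^2 + 11*q + 6) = (q - 1)*(q + 2)*(q + 3)*(q + 4)*(q^2 + 4*q + 3) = (q - 1)*(q + 2)*(q + 3)^2*(q + 4)*(q + 1)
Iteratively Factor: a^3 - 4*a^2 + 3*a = (a - 3)*(a^2 - a) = (a - 3)*(a - 1)*(a)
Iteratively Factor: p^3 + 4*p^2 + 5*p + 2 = (p + 1)*(p^2 + 3*p + 2) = (p + 1)^2*(p + 2)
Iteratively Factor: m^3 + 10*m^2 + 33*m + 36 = (m + 4)*(m^2 + 6*m + 9) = (m + 3)*(m + 4)*(m + 3)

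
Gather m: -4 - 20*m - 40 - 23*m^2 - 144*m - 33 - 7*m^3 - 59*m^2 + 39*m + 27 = -7*m^3 - 82*m^2 - 125*m - 50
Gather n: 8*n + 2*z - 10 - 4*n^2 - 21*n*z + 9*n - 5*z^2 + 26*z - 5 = -4*n^2 + n*(17 - 21*z) - 5*z^2 + 28*z - 15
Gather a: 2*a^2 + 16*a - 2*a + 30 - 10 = 2*a^2 + 14*a + 20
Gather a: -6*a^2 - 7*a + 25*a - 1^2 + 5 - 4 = -6*a^2 + 18*a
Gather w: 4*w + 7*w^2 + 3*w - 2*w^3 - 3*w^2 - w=-2*w^3 + 4*w^2 + 6*w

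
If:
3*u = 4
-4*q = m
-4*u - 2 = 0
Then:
No Solution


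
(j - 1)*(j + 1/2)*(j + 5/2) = j^3 + 2*j^2 - 7*j/4 - 5/4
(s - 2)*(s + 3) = s^2 + s - 6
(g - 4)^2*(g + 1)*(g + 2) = g^4 - 5*g^3 - 6*g^2 + 32*g + 32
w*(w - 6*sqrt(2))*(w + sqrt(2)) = w^3 - 5*sqrt(2)*w^2 - 12*w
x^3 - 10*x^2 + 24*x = x*(x - 6)*(x - 4)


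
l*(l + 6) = l^2 + 6*l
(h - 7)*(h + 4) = h^2 - 3*h - 28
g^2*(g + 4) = g^3 + 4*g^2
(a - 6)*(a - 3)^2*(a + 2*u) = a^4 + 2*a^3*u - 12*a^3 - 24*a^2*u + 45*a^2 + 90*a*u - 54*a - 108*u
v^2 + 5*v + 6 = (v + 2)*(v + 3)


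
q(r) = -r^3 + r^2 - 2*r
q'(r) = -3*r^2 + 2*r - 2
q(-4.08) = 92.72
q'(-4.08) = -60.10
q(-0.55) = 1.57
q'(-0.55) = -4.01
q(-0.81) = 2.81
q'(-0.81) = -5.59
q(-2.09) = 17.68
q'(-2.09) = -19.28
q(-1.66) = 10.65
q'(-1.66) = -13.59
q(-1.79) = 12.52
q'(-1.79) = -15.19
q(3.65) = -42.60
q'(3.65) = -34.67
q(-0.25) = 0.58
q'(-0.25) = -2.69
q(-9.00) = 828.00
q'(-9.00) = -263.00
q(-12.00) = 1896.00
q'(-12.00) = -458.00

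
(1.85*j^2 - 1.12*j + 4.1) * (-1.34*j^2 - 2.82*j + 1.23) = -2.479*j^4 - 3.7162*j^3 - 0.0600999999999994*j^2 - 12.9396*j + 5.043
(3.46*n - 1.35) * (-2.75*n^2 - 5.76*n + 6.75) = -9.515*n^3 - 16.2171*n^2 + 31.131*n - 9.1125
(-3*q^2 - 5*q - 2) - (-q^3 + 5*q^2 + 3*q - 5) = q^3 - 8*q^2 - 8*q + 3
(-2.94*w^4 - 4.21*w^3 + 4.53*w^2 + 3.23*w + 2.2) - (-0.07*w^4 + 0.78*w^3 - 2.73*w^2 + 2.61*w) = -2.87*w^4 - 4.99*w^3 + 7.26*w^2 + 0.62*w + 2.2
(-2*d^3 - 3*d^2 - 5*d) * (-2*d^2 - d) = 4*d^5 + 8*d^4 + 13*d^3 + 5*d^2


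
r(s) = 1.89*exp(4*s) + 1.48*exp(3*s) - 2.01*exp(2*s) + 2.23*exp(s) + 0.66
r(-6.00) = 0.67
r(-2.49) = 0.83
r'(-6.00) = 0.01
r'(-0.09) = 7.34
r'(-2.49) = 0.16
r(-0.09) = 3.47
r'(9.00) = 32595272526444100.00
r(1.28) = 367.80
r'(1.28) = 1427.65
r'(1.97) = 21434.02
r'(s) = 7.56*exp(4*s) + 4.44*exp(3*s) - 4.02*exp(2*s) + 2.23*exp(s)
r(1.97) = 5455.90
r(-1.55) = 1.06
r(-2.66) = 0.81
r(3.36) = 1332026.90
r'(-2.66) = 0.14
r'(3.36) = 5295929.94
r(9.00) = 8149014923485340.00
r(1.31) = 413.24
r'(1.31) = 1605.42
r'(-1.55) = 0.35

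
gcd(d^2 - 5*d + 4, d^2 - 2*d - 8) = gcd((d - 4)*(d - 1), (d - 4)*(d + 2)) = d - 4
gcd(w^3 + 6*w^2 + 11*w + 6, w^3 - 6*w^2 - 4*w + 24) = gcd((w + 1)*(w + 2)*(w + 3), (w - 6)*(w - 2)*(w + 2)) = w + 2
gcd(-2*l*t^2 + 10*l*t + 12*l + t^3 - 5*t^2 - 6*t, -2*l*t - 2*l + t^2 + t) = -2*l*t - 2*l + t^2 + t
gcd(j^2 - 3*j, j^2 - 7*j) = j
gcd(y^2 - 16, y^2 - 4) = 1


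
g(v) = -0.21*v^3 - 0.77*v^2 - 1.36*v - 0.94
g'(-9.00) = -38.53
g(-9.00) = 102.02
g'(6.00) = -33.28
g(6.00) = -82.18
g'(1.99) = -6.92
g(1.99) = -8.35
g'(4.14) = -18.53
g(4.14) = -34.67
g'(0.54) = -2.38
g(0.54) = -1.93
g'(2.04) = -7.12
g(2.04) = -8.70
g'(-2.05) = -0.85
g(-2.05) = 0.42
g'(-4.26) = -6.23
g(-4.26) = 7.11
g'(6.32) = -36.26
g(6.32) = -93.30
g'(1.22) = -4.18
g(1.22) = -4.13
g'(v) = -0.63*v^2 - 1.54*v - 1.36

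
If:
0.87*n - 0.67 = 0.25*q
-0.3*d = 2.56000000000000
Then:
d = -8.53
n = 0.28735632183908*q + 0.770114942528736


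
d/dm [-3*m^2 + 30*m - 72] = 30 - 6*m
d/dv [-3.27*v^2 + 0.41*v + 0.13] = 0.41 - 6.54*v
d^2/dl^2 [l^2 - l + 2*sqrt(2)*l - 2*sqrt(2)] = 2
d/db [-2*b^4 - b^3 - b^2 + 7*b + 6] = -8*b^3 - 3*b^2 - 2*b + 7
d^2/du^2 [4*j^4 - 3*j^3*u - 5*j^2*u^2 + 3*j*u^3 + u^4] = -10*j^2 + 18*j*u + 12*u^2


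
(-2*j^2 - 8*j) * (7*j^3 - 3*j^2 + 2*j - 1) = -14*j^5 - 50*j^4 + 20*j^3 - 14*j^2 + 8*j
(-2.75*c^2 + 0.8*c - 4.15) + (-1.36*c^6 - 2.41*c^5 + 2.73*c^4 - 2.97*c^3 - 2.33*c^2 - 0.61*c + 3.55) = -1.36*c^6 - 2.41*c^5 + 2.73*c^4 - 2.97*c^3 - 5.08*c^2 + 0.19*c - 0.600000000000001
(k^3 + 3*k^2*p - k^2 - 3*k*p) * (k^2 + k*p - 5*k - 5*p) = k^5 + 4*k^4*p - 6*k^4 + 3*k^3*p^2 - 24*k^3*p + 5*k^3 - 18*k^2*p^2 + 20*k^2*p + 15*k*p^2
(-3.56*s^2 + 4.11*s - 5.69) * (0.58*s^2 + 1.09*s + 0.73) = -2.0648*s^4 - 1.4966*s^3 - 1.4191*s^2 - 3.2018*s - 4.1537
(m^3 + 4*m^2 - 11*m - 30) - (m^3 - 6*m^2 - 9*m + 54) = 10*m^2 - 2*m - 84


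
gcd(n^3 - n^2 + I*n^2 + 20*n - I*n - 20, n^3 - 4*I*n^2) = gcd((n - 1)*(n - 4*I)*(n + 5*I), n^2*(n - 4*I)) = n - 4*I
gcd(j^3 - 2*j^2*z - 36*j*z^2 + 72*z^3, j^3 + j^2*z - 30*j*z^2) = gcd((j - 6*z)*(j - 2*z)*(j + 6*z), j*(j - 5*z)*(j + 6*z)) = j + 6*z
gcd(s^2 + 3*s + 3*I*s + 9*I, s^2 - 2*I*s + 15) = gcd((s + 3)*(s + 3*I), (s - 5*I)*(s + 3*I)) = s + 3*I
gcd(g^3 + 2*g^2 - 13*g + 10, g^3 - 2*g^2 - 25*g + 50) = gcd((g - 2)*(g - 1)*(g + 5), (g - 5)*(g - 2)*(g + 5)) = g^2 + 3*g - 10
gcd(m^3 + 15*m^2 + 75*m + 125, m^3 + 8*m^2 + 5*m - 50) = m^2 + 10*m + 25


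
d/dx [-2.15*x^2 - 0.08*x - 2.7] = -4.3*x - 0.08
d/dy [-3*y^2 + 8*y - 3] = 8 - 6*y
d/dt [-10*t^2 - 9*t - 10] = -20*t - 9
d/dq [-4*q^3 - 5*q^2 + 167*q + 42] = -12*q^2 - 10*q + 167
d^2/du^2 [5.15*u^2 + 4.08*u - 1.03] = 10.3000000000000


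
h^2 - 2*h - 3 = (h - 3)*(h + 1)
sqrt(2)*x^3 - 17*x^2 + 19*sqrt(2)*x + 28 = (x - 7*sqrt(2))*(x - 2*sqrt(2))*(sqrt(2)*x + 1)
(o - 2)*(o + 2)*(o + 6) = o^3 + 6*o^2 - 4*o - 24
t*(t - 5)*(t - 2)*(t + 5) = t^4 - 2*t^3 - 25*t^2 + 50*t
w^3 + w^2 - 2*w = w*(w - 1)*(w + 2)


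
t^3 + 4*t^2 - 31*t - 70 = (t - 5)*(t + 2)*(t + 7)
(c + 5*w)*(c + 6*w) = c^2 + 11*c*w + 30*w^2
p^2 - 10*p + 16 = (p - 8)*(p - 2)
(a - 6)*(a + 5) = a^2 - a - 30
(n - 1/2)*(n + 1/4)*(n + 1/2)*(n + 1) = n^4 + 5*n^3/4 - 5*n/16 - 1/16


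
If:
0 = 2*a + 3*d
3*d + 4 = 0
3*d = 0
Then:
No Solution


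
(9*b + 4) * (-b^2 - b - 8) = -9*b^3 - 13*b^2 - 76*b - 32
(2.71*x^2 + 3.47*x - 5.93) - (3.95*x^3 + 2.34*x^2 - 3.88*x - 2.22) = -3.95*x^3 + 0.37*x^2 + 7.35*x - 3.71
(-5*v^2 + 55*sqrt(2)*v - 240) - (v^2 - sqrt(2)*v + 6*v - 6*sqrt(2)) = -6*v^2 - 6*v + 56*sqrt(2)*v - 240 + 6*sqrt(2)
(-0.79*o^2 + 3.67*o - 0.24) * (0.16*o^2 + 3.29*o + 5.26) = -0.1264*o^4 - 2.0119*o^3 + 7.8805*o^2 + 18.5146*o - 1.2624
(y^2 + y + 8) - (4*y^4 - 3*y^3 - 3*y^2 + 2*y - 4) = -4*y^4 + 3*y^3 + 4*y^2 - y + 12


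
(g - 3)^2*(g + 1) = g^3 - 5*g^2 + 3*g + 9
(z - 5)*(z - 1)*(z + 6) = z^3 - 31*z + 30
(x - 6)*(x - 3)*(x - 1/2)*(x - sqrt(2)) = x^4 - 19*x^3/2 - sqrt(2)*x^3 + 19*sqrt(2)*x^2/2 + 45*x^2/2 - 45*sqrt(2)*x/2 - 9*x + 9*sqrt(2)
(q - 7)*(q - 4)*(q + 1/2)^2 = q^4 - 10*q^3 + 69*q^2/4 + 101*q/4 + 7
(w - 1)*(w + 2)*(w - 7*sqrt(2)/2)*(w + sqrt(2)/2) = w^4 - 3*sqrt(2)*w^3 + w^3 - 11*w^2/2 - 3*sqrt(2)*w^2 - 7*w/2 + 6*sqrt(2)*w + 7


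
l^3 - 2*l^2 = l^2*(l - 2)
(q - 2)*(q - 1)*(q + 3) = q^3 - 7*q + 6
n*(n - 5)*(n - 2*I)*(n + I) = n^4 - 5*n^3 - I*n^3 + 2*n^2 + 5*I*n^2 - 10*n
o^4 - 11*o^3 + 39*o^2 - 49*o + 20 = (o - 5)*(o - 4)*(o - 1)^2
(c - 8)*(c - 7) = c^2 - 15*c + 56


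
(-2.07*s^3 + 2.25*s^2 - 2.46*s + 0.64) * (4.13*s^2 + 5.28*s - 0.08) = -8.5491*s^5 - 1.6371*s^4 + 1.8858*s^3 - 10.5256*s^2 + 3.576*s - 0.0512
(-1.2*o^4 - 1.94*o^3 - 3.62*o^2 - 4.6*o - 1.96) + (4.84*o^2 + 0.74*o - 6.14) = -1.2*o^4 - 1.94*o^3 + 1.22*o^2 - 3.86*o - 8.1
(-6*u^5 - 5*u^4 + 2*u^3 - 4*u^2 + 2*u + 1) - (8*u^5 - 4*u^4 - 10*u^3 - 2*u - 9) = -14*u^5 - u^4 + 12*u^3 - 4*u^2 + 4*u + 10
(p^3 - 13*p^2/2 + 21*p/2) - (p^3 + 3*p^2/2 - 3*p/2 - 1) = -8*p^2 + 12*p + 1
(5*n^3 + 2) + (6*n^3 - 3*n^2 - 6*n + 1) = 11*n^3 - 3*n^2 - 6*n + 3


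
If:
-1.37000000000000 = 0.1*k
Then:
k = -13.70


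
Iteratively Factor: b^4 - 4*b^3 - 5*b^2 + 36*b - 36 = (b + 3)*(b^3 - 7*b^2 + 16*b - 12) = (b - 3)*(b + 3)*(b^2 - 4*b + 4) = (b - 3)*(b - 2)*(b + 3)*(b - 2)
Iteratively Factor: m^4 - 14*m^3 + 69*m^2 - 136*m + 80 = (m - 5)*(m^3 - 9*m^2 + 24*m - 16) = (m - 5)*(m - 4)*(m^2 - 5*m + 4) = (m - 5)*(m - 4)^2*(m - 1)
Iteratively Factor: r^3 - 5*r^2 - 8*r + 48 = (r - 4)*(r^2 - r - 12) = (r - 4)*(r + 3)*(r - 4)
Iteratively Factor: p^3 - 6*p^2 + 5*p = (p)*(p^2 - 6*p + 5) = p*(p - 5)*(p - 1)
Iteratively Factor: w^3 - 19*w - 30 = (w + 3)*(w^2 - 3*w - 10) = (w + 2)*(w + 3)*(w - 5)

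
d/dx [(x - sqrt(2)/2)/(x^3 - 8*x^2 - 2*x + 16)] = (x^3 - 8*x^2 - 2*x + (2*x - sqrt(2))*(-3*x^2 + 16*x + 2)/2 + 16)/(x^3 - 8*x^2 - 2*x + 16)^2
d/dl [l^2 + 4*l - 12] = 2*l + 4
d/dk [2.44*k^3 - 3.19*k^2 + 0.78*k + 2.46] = 7.32*k^2 - 6.38*k + 0.78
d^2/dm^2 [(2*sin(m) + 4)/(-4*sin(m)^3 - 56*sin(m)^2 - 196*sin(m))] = (2*sin(m)^2 + 2*sin(m) + 25 + 37/sin(m) - 56/sin(m)^2 - 98/sin(m)^3)/(sin(m) + 7)^4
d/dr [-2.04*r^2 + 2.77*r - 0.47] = 2.77 - 4.08*r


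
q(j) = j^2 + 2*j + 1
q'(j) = 2*j + 2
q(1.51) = 6.30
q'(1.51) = 5.02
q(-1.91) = 0.83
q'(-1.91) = -1.82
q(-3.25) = 5.06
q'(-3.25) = -4.50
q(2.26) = 10.63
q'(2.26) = 6.52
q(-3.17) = 4.71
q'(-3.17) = -4.34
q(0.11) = 1.23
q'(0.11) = 2.22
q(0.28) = 1.64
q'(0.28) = 2.56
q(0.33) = 1.77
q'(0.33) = 2.66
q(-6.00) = 25.00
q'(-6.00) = -10.00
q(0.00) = 1.00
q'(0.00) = 2.00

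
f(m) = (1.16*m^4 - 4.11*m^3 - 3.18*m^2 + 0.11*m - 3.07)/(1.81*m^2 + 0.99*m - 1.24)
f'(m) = (-3.62*m - 0.99)*(1.16*m^4 - 4.11*m^3 - 3.18*m^2 + 0.11*m - 3.07)/(1.81*m^2 + 0.99*m - 1.24)^2 + (4.64*m^3 - 12.33*m^2 - 6.36*m + 0.11)/(1.81*m^2 + 0.99*m - 1.24)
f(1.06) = -5.40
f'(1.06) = 6.03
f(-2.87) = 13.51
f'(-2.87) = -6.09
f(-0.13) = 2.34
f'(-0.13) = 0.37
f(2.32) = -3.49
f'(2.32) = 0.89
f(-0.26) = 2.35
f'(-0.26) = -0.53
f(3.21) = -2.34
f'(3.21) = 1.73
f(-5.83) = 37.48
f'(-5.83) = -10.05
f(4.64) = 1.33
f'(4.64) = 3.43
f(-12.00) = 124.00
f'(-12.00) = -17.99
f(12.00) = 60.79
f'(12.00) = 12.77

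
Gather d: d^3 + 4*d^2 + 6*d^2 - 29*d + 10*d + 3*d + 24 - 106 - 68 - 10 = d^3 + 10*d^2 - 16*d - 160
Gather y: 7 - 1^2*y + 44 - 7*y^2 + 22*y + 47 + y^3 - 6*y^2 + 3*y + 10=y^3 - 13*y^2 + 24*y + 108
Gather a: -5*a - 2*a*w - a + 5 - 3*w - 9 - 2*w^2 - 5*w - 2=a*(-2*w - 6) - 2*w^2 - 8*w - 6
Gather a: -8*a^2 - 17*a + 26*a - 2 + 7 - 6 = -8*a^2 + 9*a - 1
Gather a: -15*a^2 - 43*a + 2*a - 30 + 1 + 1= -15*a^2 - 41*a - 28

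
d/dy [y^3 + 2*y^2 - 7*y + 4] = 3*y^2 + 4*y - 7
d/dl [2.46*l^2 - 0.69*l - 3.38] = 4.92*l - 0.69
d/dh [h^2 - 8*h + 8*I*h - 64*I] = 2*h - 8 + 8*I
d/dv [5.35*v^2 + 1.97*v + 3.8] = 10.7*v + 1.97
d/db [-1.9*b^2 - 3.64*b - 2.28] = -3.8*b - 3.64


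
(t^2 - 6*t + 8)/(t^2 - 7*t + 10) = (t - 4)/(t - 5)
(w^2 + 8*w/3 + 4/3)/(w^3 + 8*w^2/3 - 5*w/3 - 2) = (w + 2)/(w^2 + 2*w - 3)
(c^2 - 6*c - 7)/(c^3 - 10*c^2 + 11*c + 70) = (c + 1)/(c^2 - 3*c - 10)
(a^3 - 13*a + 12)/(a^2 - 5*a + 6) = (a^2 + 3*a - 4)/(a - 2)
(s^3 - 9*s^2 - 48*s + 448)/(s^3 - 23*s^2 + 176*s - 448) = (s + 7)/(s - 7)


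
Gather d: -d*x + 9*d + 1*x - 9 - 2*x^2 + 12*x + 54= d*(9 - x) - 2*x^2 + 13*x + 45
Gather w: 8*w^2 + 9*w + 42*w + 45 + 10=8*w^2 + 51*w + 55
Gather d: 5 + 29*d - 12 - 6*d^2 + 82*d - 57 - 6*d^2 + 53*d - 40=-12*d^2 + 164*d - 104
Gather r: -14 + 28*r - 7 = 28*r - 21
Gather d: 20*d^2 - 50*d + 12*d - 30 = 20*d^2 - 38*d - 30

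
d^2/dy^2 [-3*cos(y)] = 3*cos(y)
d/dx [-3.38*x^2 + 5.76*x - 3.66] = 5.76 - 6.76*x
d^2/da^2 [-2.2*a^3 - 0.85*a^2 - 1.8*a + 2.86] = -13.2*a - 1.7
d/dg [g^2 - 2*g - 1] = 2*g - 2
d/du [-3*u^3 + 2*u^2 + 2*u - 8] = -9*u^2 + 4*u + 2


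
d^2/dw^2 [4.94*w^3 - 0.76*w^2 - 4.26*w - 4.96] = 29.64*w - 1.52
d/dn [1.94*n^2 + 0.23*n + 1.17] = 3.88*n + 0.23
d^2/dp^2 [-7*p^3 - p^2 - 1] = -42*p - 2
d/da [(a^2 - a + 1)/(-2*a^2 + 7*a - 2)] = 5*(a^2 - 1)/(4*a^4 - 28*a^3 + 57*a^2 - 28*a + 4)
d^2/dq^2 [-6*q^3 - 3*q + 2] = -36*q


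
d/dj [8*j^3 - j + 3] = 24*j^2 - 1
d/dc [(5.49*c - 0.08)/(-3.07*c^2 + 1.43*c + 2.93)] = (16.8543*c^2 - 0.491199999999999*c + 16.2001)/(9.4249*c^4 - 8.7802*c^3 - 15.9453*c^2 + 8.3798*c + 8.5849)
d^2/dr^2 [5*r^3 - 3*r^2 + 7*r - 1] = 30*r - 6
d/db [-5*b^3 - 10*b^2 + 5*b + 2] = -15*b^2 - 20*b + 5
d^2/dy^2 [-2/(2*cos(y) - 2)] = (cos(y) + 2)/(cos(y) - 1)^2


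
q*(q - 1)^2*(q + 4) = q^4 + 2*q^3 - 7*q^2 + 4*q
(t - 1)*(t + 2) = t^2 + t - 2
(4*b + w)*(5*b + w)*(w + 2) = 20*b^2*w + 40*b^2 + 9*b*w^2 + 18*b*w + w^3 + 2*w^2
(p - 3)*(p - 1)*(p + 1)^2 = p^4 - 2*p^3 - 4*p^2 + 2*p + 3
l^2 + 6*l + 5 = (l + 1)*(l + 5)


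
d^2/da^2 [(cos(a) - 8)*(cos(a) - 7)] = 15*cos(a) - 2*cos(2*a)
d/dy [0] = 0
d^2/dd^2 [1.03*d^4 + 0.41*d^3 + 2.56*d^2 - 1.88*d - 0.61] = 12.36*d^2 + 2.46*d + 5.12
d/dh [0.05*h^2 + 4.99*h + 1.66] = 0.1*h + 4.99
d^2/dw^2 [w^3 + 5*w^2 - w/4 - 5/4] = 6*w + 10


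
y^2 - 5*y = y*(y - 5)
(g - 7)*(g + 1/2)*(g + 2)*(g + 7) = g^4 + 5*g^3/2 - 48*g^2 - 245*g/2 - 49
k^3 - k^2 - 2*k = k*(k - 2)*(k + 1)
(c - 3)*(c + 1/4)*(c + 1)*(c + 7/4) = c^4 - 105*c^2/16 - 55*c/8 - 21/16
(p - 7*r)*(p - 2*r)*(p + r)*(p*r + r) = p^4*r - 8*p^3*r^2 + p^3*r + 5*p^2*r^3 - 8*p^2*r^2 + 14*p*r^4 + 5*p*r^3 + 14*r^4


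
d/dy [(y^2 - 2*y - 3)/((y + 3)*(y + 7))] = 12*(y^2 + 4*y - 1)/(y^4 + 20*y^3 + 142*y^2 + 420*y + 441)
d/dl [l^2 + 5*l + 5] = 2*l + 5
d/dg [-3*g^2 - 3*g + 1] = -6*g - 3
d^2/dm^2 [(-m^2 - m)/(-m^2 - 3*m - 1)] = 2*(-2*m^3 - 3*m^2 - 3*m - 2)/(m^6 + 9*m^5 + 30*m^4 + 45*m^3 + 30*m^2 + 9*m + 1)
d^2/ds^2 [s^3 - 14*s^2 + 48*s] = 6*s - 28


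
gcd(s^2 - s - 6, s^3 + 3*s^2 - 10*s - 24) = s^2 - s - 6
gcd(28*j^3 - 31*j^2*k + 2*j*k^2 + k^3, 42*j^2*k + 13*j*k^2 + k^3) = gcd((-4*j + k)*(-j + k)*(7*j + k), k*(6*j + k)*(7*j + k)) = 7*j + k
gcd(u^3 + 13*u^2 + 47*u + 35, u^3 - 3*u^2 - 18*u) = 1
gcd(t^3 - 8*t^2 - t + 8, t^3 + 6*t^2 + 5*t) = t + 1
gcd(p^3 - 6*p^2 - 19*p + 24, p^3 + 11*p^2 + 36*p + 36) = p + 3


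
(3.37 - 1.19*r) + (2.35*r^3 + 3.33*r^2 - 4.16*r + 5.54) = 2.35*r^3 + 3.33*r^2 - 5.35*r + 8.91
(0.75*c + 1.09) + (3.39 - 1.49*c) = 4.48 - 0.74*c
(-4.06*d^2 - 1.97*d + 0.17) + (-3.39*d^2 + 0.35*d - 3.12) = -7.45*d^2 - 1.62*d - 2.95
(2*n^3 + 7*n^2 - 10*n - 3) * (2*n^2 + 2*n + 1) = 4*n^5 + 18*n^4 - 4*n^3 - 19*n^2 - 16*n - 3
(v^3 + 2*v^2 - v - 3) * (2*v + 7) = 2*v^4 + 11*v^3 + 12*v^2 - 13*v - 21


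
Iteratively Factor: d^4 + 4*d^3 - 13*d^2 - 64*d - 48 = (d + 4)*(d^3 - 13*d - 12) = (d + 1)*(d + 4)*(d^2 - d - 12) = (d + 1)*(d + 3)*(d + 4)*(d - 4)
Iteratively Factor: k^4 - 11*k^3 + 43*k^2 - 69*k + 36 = (k - 3)*(k^3 - 8*k^2 + 19*k - 12) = (k - 3)^2*(k^2 - 5*k + 4) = (k - 3)^2*(k - 1)*(k - 4)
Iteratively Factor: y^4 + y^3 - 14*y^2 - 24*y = (y - 4)*(y^3 + 5*y^2 + 6*y) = (y - 4)*(y + 2)*(y^2 + 3*y) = y*(y - 4)*(y + 2)*(y + 3)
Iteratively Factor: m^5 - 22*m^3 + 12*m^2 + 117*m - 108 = (m - 3)*(m^4 + 3*m^3 - 13*m^2 - 27*m + 36) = (m - 3)*(m + 3)*(m^3 - 13*m + 12) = (m - 3)*(m + 3)*(m + 4)*(m^2 - 4*m + 3) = (m - 3)^2*(m + 3)*(m + 4)*(m - 1)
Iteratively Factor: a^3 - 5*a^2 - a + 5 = (a + 1)*(a^2 - 6*a + 5) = (a - 5)*(a + 1)*(a - 1)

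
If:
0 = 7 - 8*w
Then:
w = 7/8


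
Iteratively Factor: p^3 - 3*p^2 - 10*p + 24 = (p + 3)*(p^2 - 6*p + 8) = (p - 2)*(p + 3)*(p - 4)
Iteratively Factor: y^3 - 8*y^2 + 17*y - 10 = (y - 5)*(y^2 - 3*y + 2) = (y - 5)*(y - 2)*(y - 1)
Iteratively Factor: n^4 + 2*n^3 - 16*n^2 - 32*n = (n - 4)*(n^3 + 6*n^2 + 8*n) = (n - 4)*(n + 4)*(n^2 + 2*n) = n*(n - 4)*(n + 4)*(n + 2)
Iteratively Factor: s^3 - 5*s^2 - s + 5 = (s - 1)*(s^2 - 4*s - 5) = (s - 5)*(s - 1)*(s + 1)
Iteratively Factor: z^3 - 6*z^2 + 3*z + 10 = (z - 2)*(z^2 - 4*z - 5) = (z - 5)*(z - 2)*(z + 1)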